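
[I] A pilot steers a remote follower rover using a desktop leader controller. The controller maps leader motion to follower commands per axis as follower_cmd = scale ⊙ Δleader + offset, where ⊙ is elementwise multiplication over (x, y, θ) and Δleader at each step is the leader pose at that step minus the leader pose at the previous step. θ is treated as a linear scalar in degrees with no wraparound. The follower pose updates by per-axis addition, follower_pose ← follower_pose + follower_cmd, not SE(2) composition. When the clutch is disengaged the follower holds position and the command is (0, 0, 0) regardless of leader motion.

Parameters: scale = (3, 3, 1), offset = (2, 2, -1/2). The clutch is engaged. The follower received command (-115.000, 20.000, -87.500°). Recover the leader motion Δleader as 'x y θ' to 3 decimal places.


-39.000 6.000 -87.000

axis x: (-115.000 − 2) / (3) = -39.000
axis y: (20.000 − 2) / (3) = 6.000
axis θ: (-87.500 − -1/2) / (1) = -87.000


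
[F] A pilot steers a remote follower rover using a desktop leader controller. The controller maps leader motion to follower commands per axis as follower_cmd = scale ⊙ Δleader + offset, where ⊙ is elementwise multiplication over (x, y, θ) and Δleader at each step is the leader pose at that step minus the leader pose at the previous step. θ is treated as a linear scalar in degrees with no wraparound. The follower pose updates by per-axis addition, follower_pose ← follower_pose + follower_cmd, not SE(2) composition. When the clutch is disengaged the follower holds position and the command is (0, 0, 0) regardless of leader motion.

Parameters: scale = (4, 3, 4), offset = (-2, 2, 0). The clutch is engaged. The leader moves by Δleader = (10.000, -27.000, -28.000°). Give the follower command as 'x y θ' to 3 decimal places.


axis x: 4·10.000 + -2 = 38.000
axis y: 3·-27.000 + 2 = -79.000
axis θ: 4·-28.000 + 0 = -112.000

38.000 -79.000 -112.000


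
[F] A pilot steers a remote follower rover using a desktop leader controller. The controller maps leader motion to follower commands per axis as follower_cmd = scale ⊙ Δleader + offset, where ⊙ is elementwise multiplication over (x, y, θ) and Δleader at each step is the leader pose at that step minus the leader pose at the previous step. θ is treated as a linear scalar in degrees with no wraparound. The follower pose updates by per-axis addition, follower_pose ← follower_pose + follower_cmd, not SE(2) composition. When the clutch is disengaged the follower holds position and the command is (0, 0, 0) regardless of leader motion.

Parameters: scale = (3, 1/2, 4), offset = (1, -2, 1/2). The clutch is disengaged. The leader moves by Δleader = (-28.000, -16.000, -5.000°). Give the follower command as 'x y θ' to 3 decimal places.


0.000 0.000 0.000

clutch disengaged → follower holds; cmd = (0, 0, 0)


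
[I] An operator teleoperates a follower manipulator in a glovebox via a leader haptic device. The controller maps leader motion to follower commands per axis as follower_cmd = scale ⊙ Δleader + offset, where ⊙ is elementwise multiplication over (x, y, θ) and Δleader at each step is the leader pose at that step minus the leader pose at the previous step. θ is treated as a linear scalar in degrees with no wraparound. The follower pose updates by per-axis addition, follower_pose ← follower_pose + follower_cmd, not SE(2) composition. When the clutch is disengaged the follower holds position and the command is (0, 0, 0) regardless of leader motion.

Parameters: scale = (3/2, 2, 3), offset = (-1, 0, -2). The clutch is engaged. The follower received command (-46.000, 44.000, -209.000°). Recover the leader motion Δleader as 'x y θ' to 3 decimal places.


-30.000 22.000 -69.000

axis x: (-46.000 − -1) / (3/2) = -30.000
axis y: (44.000 − 0) / (2) = 22.000
axis θ: (-209.000 − -2) / (3) = -69.000


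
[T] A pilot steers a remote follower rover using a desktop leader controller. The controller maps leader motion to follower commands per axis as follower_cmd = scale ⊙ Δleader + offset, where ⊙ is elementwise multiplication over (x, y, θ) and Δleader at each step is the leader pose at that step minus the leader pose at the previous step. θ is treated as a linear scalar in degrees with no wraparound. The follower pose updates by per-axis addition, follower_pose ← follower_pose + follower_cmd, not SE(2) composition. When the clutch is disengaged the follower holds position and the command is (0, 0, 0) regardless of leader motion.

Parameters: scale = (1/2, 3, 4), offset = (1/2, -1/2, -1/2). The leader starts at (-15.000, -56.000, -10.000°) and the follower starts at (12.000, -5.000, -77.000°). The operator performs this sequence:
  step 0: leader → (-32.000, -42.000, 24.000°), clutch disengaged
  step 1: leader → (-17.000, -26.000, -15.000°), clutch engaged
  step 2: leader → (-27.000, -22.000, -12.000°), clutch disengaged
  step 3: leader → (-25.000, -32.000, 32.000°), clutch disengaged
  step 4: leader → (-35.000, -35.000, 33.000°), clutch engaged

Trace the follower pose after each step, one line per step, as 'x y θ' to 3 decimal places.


step 0: Δleader=(-17.000, 14.000, 34.000°), disengaged; cmd=(0,0,0) → follower holds at (12.000, -5.000, -77.000°)
step 1: Δleader=(15.000, 16.000, -39.000°), engaged; cmd=(8.000, 47.500, -156.500°) → follower=(20.000, 42.500, -233.500°)
step 2: Δleader=(-10.000, 4.000, 3.000°), disengaged; cmd=(0,0,0) → follower holds at (20.000, 42.500, -233.500°)
step 3: Δleader=(2.000, -10.000, 44.000°), disengaged; cmd=(0,0,0) → follower holds at (20.000, 42.500, -233.500°)
step 4: Δleader=(-10.000, -3.000, 1.000°), engaged; cmd=(-4.500, -9.500, 3.500°) → follower=(15.500, 33.000, -230.000°)

12.000 -5.000 -77.000
20.000 42.500 -233.500
20.000 42.500 -233.500
20.000 42.500 -233.500
15.500 33.000 -230.000


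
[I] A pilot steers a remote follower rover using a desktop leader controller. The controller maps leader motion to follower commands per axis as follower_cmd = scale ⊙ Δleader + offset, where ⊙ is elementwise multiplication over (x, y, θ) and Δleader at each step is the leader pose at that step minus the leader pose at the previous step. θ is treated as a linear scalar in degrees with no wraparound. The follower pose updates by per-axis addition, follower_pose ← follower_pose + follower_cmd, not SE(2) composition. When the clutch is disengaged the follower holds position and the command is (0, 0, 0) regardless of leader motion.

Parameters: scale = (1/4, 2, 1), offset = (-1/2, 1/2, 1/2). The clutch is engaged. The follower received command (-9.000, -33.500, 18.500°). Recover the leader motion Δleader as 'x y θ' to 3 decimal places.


-34.000 -17.000 18.000

axis x: (-9.000 − -1/2) / (1/4) = -34.000
axis y: (-33.500 − 1/2) / (2) = -17.000
axis θ: (18.500 − 1/2) / (1) = 18.000


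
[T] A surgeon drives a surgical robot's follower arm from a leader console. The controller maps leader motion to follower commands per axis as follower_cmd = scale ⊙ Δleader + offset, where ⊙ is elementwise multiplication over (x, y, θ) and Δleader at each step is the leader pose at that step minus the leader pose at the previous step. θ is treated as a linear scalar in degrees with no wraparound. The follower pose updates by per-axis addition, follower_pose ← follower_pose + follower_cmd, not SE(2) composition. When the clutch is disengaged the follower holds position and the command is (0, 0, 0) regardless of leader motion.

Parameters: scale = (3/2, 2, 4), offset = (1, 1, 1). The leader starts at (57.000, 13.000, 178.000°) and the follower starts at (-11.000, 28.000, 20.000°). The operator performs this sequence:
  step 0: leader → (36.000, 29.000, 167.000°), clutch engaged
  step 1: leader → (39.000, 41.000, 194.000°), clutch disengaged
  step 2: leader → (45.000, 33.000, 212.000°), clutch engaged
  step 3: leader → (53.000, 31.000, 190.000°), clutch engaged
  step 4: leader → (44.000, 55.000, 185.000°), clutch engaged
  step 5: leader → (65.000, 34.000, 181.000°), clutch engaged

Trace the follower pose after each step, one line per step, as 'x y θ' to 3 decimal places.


step 0: Δleader=(-21.000, 16.000, -11.000°), engaged; cmd=(-30.500, 33.000, -43.000°) → follower=(-41.500, 61.000, -23.000°)
step 1: Δleader=(3.000, 12.000, 27.000°), disengaged; cmd=(0,0,0) → follower holds at (-41.500, 61.000, -23.000°)
step 2: Δleader=(6.000, -8.000, 18.000°), engaged; cmd=(10.000, -15.000, 73.000°) → follower=(-31.500, 46.000, 50.000°)
step 3: Δleader=(8.000, -2.000, -22.000°), engaged; cmd=(13.000, -3.000, -87.000°) → follower=(-18.500, 43.000, -37.000°)
step 4: Δleader=(-9.000, 24.000, -5.000°), engaged; cmd=(-12.500, 49.000, -19.000°) → follower=(-31.000, 92.000, -56.000°)
step 5: Δleader=(21.000, -21.000, -4.000°), engaged; cmd=(32.500, -41.000, -15.000°) → follower=(1.500, 51.000, -71.000°)

-41.500 61.000 -23.000
-41.500 61.000 -23.000
-31.500 46.000 50.000
-18.500 43.000 -37.000
-31.000 92.000 -56.000
1.500 51.000 -71.000


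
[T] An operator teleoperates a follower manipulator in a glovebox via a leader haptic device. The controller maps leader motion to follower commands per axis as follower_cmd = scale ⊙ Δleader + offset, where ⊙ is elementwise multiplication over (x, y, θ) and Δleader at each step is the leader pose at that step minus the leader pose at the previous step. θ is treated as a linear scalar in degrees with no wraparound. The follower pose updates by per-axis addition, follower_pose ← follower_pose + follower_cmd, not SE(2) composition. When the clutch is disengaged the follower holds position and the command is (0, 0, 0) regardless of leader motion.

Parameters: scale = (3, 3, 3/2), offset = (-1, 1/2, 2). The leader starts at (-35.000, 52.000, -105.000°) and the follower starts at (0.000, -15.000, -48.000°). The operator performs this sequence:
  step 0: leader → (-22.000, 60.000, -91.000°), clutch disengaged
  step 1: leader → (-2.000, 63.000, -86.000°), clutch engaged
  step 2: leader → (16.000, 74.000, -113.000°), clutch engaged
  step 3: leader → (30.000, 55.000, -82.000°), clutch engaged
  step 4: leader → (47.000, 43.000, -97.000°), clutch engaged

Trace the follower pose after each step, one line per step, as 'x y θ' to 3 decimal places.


0.000 -15.000 -48.000
59.000 -5.500 -38.500
112.000 28.000 -77.000
153.000 -28.500 -28.500
203.000 -64.000 -49.000

step 0: Δleader=(13.000, 8.000, 14.000°), disengaged; cmd=(0,0,0) → follower holds at (0.000, -15.000, -48.000°)
step 1: Δleader=(20.000, 3.000, 5.000°), engaged; cmd=(59.000, 9.500, 9.500°) → follower=(59.000, -5.500, -38.500°)
step 2: Δleader=(18.000, 11.000, -27.000°), engaged; cmd=(53.000, 33.500, -38.500°) → follower=(112.000, 28.000, -77.000°)
step 3: Δleader=(14.000, -19.000, 31.000°), engaged; cmd=(41.000, -56.500, 48.500°) → follower=(153.000, -28.500, -28.500°)
step 4: Δleader=(17.000, -12.000, -15.000°), engaged; cmd=(50.000, -35.500, -20.500°) → follower=(203.000, -64.000, -49.000°)


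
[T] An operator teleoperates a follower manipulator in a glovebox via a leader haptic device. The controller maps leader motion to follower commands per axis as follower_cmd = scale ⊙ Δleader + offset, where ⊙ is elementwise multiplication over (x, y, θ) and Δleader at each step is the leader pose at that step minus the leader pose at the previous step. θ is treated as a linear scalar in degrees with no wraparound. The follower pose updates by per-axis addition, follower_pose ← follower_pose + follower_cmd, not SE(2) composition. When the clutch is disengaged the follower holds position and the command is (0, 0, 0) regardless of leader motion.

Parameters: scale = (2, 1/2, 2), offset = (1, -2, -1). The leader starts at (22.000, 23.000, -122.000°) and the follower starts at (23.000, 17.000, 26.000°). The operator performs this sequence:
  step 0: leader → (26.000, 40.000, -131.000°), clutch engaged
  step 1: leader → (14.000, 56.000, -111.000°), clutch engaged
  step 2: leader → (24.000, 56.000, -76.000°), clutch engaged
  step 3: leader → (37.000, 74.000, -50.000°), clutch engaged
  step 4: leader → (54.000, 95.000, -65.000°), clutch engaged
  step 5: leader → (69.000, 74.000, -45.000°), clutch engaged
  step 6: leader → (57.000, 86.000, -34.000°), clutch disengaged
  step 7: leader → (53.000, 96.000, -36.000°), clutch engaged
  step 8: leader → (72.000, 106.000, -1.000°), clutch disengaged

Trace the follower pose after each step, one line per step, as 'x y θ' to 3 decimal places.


step 0: Δleader=(4.000, 17.000, -9.000°), engaged; cmd=(9.000, 6.500, -19.000°) → follower=(32.000, 23.500, 7.000°)
step 1: Δleader=(-12.000, 16.000, 20.000°), engaged; cmd=(-23.000, 6.000, 39.000°) → follower=(9.000, 29.500, 46.000°)
step 2: Δleader=(10.000, 0.000, 35.000°), engaged; cmd=(21.000, -2.000, 69.000°) → follower=(30.000, 27.500, 115.000°)
step 3: Δleader=(13.000, 18.000, 26.000°), engaged; cmd=(27.000, 7.000, 51.000°) → follower=(57.000, 34.500, 166.000°)
step 4: Δleader=(17.000, 21.000, -15.000°), engaged; cmd=(35.000, 8.500, -31.000°) → follower=(92.000, 43.000, 135.000°)
step 5: Δleader=(15.000, -21.000, 20.000°), engaged; cmd=(31.000, -12.500, 39.000°) → follower=(123.000, 30.500, 174.000°)
step 6: Δleader=(-12.000, 12.000, 11.000°), disengaged; cmd=(0,0,0) → follower holds at (123.000, 30.500, 174.000°)
step 7: Δleader=(-4.000, 10.000, -2.000°), engaged; cmd=(-7.000, 3.000, -5.000°) → follower=(116.000, 33.500, 169.000°)
step 8: Δleader=(19.000, 10.000, 35.000°), disengaged; cmd=(0,0,0) → follower holds at (116.000, 33.500, 169.000°)

32.000 23.500 7.000
9.000 29.500 46.000
30.000 27.500 115.000
57.000 34.500 166.000
92.000 43.000 135.000
123.000 30.500 174.000
123.000 30.500 174.000
116.000 33.500 169.000
116.000 33.500 169.000


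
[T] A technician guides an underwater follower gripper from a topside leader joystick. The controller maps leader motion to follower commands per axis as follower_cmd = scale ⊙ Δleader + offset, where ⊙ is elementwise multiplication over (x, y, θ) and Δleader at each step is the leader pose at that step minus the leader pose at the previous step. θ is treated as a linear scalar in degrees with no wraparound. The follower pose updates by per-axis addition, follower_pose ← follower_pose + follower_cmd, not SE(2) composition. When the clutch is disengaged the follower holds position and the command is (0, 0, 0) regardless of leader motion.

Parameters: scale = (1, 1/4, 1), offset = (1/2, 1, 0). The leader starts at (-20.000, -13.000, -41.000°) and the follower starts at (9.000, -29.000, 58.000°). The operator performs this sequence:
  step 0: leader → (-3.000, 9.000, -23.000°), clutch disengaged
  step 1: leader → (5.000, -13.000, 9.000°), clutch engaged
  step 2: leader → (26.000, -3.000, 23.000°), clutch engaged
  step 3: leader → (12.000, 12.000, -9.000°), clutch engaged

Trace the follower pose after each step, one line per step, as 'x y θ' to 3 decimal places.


9.000 -29.000 58.000
17.500 -33.500 90.000
39.000 -30.000 104.000
25.500 -25.250 72.000

step 0: Δleader=(17.000, 22.000, 18.000°), disengaged; cmd=(0,0,0) → follower holds at (9.000, -29.000, 58.000°)
step 1: Δleader=(8.000, -22.000, 32.000°), engaged; cmd=(8.500, -4.500, 32.000°) → follower=(17.500, -33.500, 90.000°)
step 2: Δleader=(21.000, 10.000, 14.000°), engaged; cmd=(21.500, 3.500, 14.000°) → follower=(39.000, -30.000, 104.000°)
step 3: Δleader=(-14.000, 15.000, -32.000°), engaged; cmd=(-13.500, 4.750, -32.000°) → follower=(25.500, -25.250, 72.000°)


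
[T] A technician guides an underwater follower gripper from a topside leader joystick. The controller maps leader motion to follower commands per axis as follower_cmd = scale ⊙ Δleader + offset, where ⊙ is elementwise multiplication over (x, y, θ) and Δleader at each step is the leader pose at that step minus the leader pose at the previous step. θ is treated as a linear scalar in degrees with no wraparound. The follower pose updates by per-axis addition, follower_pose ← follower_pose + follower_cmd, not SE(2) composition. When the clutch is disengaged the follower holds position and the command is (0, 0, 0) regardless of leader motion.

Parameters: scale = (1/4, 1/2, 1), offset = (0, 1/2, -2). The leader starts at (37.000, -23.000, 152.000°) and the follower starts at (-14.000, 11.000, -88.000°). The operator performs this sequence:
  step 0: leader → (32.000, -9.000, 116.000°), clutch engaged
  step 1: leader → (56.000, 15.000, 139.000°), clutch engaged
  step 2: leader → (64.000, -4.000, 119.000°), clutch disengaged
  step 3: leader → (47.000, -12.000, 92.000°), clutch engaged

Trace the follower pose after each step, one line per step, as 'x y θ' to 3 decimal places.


-15.250 18.500 -126.000
-9.250 31.000 -105.000
-9.250 31.000 -105.000
-13.500 27.500 -134.000

step 0: Δleader=(-5.000, 14.000, -36.000°), engaged; cmd=(-1.250, 7.500, -38.000°) → follower=(-15.250, 18.500, -126.000°)
step 1: Δleader=(24.000, 24.000, 23.000°), engaged; cmd=(6.000, 12.500, 21.000°) → follower=(-9.250, 31.000, -105.000°)
step 2: Δleader=(8.000, -19.000, -20.000°), disengaged; cmd=(0,0,0) → follower holds at (-9.250, 31.000, -105.000°)
step 3: Δleader=(-17.000, -8.000, -27.000°), engaged; cmd=(-4.250, -3.500, -29.000°) → follower=(-13.500, 27.500, -134.000°)


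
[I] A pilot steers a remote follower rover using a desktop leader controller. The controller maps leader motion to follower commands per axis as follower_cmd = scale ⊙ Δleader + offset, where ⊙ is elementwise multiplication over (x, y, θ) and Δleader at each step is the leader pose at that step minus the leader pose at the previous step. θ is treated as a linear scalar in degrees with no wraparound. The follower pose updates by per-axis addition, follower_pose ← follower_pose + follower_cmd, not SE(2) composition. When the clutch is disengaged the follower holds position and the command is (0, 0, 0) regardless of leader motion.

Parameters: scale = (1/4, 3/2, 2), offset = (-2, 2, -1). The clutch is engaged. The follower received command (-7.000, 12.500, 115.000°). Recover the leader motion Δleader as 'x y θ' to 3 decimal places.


axis x: (-7.000 − -2) / (1/4) = -20.000
axis y: (12.500 − 2) / (3/2) = 7.000
axis θ: (115.000 − -1) / (2) = 58.000

-20.000 7.000 58.000


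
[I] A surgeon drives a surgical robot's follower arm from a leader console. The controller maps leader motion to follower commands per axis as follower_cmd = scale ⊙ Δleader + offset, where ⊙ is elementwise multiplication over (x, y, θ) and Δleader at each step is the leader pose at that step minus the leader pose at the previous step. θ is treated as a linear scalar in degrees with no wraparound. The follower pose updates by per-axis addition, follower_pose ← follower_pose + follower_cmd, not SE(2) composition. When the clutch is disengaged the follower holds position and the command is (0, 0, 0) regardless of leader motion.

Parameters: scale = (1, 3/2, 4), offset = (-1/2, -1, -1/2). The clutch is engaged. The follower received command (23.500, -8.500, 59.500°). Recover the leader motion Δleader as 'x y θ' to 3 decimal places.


axis x: (23.500 − -1/2) / (1) = 24.000
axis y: (-8.500 − -1) / (3/2) = -5.000
axis θ: (59.500 − -1/2) / (4) = 15.000

24.000 -5.000 15.000


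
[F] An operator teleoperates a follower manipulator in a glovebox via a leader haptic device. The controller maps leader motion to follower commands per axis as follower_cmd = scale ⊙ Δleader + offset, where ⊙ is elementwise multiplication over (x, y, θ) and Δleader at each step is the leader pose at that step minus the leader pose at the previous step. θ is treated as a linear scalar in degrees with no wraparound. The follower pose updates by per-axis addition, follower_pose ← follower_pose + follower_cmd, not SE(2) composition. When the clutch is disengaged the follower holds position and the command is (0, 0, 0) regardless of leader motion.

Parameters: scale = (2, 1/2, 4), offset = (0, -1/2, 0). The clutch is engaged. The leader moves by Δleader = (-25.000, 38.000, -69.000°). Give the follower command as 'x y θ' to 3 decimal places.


axis x: 2·-25.000 + 0 = -50.000
axis y: 1/2·38.000 + -1/2 = 18.500
axis θ: 4·-69.000 + 0 = -276.000

-50.000 18.500 -276.000


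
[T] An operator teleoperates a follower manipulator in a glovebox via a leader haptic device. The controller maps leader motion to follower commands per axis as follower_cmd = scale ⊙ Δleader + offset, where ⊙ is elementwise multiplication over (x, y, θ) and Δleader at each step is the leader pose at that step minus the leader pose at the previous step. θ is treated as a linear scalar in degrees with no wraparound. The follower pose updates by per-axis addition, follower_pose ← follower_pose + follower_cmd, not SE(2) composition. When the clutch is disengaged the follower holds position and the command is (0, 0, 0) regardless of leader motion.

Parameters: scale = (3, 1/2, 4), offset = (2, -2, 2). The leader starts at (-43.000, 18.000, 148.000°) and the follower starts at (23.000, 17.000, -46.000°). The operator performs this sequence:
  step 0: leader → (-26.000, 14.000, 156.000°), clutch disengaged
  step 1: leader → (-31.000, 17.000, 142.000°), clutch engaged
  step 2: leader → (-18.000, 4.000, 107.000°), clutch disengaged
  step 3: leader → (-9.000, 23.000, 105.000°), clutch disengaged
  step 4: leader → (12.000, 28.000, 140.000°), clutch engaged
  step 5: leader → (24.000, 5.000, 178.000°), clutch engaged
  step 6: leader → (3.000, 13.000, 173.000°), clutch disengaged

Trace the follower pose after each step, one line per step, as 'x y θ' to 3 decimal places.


23.000 17.000 -46.000
10.000 16.500 -100.000
10.000 16.500 -100.000
10.000 16.500 -100.000
75.000 17.000 42.000
113.000 3.500 196.000
113.000 3.500 196.000

step 0: Δleader=(17.000, -4.000, 8.000°), disengaged; cmd=(0,0,0) → follower holds at (23.000, 17.000, -46.000°)
step 1: Δleader=(-5.000, 3.000, -14.000°), engaged; cmd=(-13.000, -0.500, -54.000°) → follower=(10.000, 16.500, -100.000°)
step 2: Δleader=(13.000, -13.000, -35.000°), disengaged; cmd=(0,0,0) → follower holds at (10.000, 16.500, -100.000°)
step 3: Δleader=(9.000, 19.000, -2.000°), disengaged; cmd=(0,0,0) → follower holds at (10.000, 16.500, -100.000°)
step 4: Δleader=(21.000, 5.000, 35.000°), engaged; cmd=(65.000, 0.500, 142.000°) → follower=(75.000, 17.000, 42.000°)
step 5: Δleader=(12.000, -23.000, 38.000°), engaged; cmd=(38.000, -13.500, 154.000°) → follower=(113.000, 3.500, 196.000°)
step 6: Δleader=(-21.000, 8.000, -5.000°), disengaged; cmd=(0,0,0) → follower holds at (113.000, 3.500, 196.000°)


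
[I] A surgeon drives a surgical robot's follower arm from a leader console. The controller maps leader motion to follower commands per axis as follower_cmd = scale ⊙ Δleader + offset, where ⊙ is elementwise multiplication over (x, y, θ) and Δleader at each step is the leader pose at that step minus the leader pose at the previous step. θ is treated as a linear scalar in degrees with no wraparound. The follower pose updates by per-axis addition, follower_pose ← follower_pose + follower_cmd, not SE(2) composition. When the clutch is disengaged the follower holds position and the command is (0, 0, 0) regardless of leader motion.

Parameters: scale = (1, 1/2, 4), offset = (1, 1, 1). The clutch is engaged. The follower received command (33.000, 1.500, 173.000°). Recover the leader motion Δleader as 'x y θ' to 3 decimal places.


axis x: (33.000 − 1) / (1) = 32.000
axis y: (1.500 − 1) / (1/2) = 1.000
axis θ: (173.000 − 1) / (4) = 43.000

32.000 1.000 43.000


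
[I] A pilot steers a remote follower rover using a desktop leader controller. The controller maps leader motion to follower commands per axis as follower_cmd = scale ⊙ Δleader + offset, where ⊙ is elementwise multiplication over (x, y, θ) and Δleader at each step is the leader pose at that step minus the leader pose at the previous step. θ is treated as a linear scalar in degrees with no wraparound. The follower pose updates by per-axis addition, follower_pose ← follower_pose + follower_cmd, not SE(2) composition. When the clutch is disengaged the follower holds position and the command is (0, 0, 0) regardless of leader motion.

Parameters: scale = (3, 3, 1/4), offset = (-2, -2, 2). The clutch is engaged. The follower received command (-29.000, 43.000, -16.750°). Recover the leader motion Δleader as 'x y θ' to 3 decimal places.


axis x: (-29.000 − -2) / (3) = -9.000
axis y: (43.000 − -2) / (3) = 15.000
axis θ: (-16.750 − 2) / (1/4) = -75.000

-9.000 15.000 -75.000


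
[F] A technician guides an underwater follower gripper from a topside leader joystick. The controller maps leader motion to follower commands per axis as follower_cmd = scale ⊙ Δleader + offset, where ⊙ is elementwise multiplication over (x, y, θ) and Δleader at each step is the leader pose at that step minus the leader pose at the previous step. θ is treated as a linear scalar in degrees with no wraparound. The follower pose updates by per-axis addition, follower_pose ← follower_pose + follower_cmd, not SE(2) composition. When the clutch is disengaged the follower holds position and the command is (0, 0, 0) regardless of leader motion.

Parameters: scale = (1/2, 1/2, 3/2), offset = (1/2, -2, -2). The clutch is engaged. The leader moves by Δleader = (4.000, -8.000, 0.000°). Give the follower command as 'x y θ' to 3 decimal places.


2.500 -6.000 -2.000

axis x: 1/2·4.000 + 1/2 = 2.500
axis y: 1/2·-8.000 + -2 = -6.000
axis θ: 3/2·0.000 + -2 = -2.000


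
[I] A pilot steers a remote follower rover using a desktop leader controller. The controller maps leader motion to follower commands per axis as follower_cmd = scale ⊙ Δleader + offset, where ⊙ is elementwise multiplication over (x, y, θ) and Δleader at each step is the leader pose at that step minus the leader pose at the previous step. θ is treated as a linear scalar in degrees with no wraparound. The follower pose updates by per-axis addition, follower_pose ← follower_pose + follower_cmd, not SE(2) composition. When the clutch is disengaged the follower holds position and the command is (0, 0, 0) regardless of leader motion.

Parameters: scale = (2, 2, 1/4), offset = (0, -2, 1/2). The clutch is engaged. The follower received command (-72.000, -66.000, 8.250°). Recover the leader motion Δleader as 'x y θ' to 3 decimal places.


-36.000 -32.000 31.000

axis x: (-72.000 − 0) / (2) = -36.000
axis y: (-66.000 − -2) / (2) = -32.000
axis θ: (8.250 − 1/2) / (1/4) = 31.000


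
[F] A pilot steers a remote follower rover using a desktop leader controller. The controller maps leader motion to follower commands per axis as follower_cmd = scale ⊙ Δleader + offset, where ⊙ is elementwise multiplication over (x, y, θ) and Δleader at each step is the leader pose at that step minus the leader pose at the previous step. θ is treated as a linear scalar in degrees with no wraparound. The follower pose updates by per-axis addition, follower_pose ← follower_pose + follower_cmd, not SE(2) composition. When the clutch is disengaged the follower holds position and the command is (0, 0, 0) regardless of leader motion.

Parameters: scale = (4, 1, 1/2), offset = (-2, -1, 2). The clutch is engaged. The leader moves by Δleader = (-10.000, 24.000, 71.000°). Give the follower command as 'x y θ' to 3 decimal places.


-42.000 23.000 37.500

axis x: 4·-10.000 + -2 = -42.000
axis y: 1·24.000 + -1 = 23.000
axis θ: 1/2·71.000 + 2 = 37.500


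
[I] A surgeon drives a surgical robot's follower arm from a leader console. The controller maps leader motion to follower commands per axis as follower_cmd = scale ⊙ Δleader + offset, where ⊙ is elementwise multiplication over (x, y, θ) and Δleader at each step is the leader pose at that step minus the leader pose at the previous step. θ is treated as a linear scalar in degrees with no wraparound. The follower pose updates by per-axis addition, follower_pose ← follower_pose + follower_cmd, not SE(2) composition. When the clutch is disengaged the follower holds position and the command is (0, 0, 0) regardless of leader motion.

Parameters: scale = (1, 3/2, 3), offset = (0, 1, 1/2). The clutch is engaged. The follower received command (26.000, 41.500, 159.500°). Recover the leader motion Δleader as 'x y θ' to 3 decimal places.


axis x: (26.000 − 0) / (1) = 26.000
axis y: (41.500 − 1) / (3/2) = 27.000
axis θ: (159.500 − 1/2) / (3) = 53.000

26.000 27.000 53.000


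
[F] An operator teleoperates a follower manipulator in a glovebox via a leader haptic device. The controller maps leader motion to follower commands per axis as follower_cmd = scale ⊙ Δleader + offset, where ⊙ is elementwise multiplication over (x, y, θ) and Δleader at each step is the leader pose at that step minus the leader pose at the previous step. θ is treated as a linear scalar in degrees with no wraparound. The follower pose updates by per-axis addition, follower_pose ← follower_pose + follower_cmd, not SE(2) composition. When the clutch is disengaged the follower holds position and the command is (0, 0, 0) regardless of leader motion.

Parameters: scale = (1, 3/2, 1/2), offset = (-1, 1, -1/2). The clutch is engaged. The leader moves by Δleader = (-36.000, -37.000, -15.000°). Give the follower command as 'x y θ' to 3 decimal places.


-37.000 -54.500 -8.000

axis x: 1·-36.000 + -1 = -37.000
axis y: 3/2·-37.000 + 1 = -54.500
axis θ: 1/2·-15.000 + -1/2 = -8.000


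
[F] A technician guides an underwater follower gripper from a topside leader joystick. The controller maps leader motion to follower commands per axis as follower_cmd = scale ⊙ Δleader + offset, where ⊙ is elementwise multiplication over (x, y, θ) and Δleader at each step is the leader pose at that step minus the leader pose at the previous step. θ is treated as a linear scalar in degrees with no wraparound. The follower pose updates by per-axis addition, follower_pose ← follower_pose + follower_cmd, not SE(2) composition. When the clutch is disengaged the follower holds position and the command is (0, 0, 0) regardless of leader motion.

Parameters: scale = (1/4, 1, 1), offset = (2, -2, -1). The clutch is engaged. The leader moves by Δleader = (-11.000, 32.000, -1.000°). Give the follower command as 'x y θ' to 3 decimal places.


-0.750 30.000 -2.000

axis x: 1/4·-11.000 + 2 = -0.750
axis y: 1·32.000 + -2 = 30.000
axis θ: 1·-1.000 + -1 = -2.000


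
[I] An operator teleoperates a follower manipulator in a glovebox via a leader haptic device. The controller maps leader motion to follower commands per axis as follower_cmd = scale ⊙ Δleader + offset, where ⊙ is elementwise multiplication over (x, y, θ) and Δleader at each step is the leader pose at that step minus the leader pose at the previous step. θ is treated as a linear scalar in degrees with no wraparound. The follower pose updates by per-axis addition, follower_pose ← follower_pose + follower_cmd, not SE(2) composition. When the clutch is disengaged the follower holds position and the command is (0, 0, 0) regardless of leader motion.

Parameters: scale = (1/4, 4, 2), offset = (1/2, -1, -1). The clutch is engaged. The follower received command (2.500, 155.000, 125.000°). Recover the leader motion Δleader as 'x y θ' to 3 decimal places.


axis x: (2.500 − 1/2) / (1/4) = 8.000
axis y: (155.000 − -1) / (4) = 39.000
axis θ: (125.000 − -1) / (2) = 63.000

8.000 39.000 63.000


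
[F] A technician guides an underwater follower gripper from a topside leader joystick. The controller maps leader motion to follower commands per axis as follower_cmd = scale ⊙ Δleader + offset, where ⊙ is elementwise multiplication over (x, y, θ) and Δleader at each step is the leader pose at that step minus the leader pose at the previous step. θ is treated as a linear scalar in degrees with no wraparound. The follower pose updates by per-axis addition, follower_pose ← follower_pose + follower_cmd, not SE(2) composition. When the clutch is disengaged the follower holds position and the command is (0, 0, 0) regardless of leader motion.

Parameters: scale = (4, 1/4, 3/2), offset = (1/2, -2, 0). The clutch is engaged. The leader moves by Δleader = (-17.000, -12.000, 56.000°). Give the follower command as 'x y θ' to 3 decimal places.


-67.500 -5.000 84.000

axis x: 4·-17.000 + 1/2 = -67.500
axis y: 1/4·-12.000 + -2 = -5.000
axis θ: 3/2·56.000 + 0 = 84.000


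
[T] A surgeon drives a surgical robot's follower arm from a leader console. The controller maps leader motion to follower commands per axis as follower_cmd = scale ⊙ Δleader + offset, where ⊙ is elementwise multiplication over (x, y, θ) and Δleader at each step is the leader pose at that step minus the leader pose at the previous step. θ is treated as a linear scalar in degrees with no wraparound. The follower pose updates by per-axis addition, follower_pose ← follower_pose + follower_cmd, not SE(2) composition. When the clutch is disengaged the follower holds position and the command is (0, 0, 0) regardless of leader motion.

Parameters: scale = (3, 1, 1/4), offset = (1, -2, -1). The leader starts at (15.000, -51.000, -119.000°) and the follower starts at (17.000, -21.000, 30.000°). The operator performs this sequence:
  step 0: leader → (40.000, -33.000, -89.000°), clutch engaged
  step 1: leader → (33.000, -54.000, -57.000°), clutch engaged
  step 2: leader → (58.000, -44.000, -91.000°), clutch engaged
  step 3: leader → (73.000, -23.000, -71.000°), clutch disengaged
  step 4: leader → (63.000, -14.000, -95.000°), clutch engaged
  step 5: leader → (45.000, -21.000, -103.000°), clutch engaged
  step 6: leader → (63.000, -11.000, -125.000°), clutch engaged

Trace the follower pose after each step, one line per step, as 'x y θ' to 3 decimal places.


step 0: Δleader=(25.000, 18.000, 30.000°), engaged; cmd=(76.000, 16.000, 6.500°) → follower=(93.000, -5.000, 36.500°)
step 1: Δleader=(-7.000, -21.000, 32.000°), engaged; cmd=(-20.000, -23.000, 7.000°) → follower=(73.000, -28.000, 43.500°)
step 2: Δleader=(25.000, 10.000, -34.000°), engaged; cmd=(76.000, 8.000, -9.500°) → follower=(149.000, -20.000, 34.000°)
step 3: Δleader=(15.000, 21.000, 20.000°), disengaged; cmd=(0,0,0) → follower holds at (149.000, -20.000, 34.000°)
step 4: Δleader=(-10.000, 9.000, -24.000°), engaged; cmd=(-29.000, 7.000, -7.000°) → follower=(120.000, -13.000, 27.000°)
step 5: Δleader=(-18.000, -7.000, -8.000°), engaged; cmd=(-53.000, -9.000, -3.000°) → follower=(67.000, -22.000, 24.000°)
step 6: Δleader=(18.000, 10.000, -22.000°), engaged; cmd=(55.000, 8.000, -6.500°) → follower=(122.000, -14.000, 17.500°)

93.000 -5.000 36.500
73.000 -28.000 43.500
149.000 -20.000 34.000
149.000 -20.000 34.000
120.000 -13.000 27.000
67.000 -22.000 24.000
122.000 -14.000 17.500


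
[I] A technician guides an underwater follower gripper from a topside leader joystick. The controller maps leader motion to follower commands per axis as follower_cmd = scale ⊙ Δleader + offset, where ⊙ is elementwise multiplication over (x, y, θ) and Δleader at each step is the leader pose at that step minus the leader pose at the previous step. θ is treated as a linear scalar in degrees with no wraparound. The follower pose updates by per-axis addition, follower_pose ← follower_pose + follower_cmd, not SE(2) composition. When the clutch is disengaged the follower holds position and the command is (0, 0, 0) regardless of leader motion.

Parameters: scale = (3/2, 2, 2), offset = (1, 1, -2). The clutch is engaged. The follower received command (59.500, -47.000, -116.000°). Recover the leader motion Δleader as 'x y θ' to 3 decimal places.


39.000 -24.000 -57.000

axis x: (59.500 − 1) / (3/2) = 39.000
axis y: (-47.000 − 1) / (2) = -24.000
axis θ: (-116.000 − -2) / (2) = -57.000


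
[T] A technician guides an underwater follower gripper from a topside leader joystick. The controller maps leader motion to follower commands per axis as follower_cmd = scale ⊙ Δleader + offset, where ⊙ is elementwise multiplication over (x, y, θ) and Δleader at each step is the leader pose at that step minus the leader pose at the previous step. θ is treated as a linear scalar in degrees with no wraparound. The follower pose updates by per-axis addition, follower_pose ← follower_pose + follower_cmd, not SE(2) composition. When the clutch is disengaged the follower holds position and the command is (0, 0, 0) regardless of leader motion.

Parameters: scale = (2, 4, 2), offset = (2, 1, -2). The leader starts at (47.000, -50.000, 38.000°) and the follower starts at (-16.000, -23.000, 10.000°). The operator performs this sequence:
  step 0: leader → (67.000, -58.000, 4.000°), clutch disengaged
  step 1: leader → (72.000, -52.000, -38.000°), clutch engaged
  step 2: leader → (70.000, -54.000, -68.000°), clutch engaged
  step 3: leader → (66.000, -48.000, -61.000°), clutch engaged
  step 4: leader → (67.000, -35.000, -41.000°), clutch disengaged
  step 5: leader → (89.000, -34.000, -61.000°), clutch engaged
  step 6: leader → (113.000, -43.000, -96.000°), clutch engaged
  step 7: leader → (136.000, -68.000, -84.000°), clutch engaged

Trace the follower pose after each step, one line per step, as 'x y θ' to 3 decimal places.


step 0: Δleader=(20.000, -8.000, -34.000°), disengaged; cmd=(0,0,0) → follower holds at (-16.000, -23.000, 10.000°)
step 1: Δleader=(5.000, 6.000, -42.000°), engaged; cmd=(12.000, 25.000, -86.000°) → follower=(-4.000, 2.000, -76.000°)
step 2: Δleader=(-2.000, -2.000, -30.000°), engaged; cmd=(-2.000, -7.000, -62.000°) → follower=(-6.000, -5.000, -138.000°)
step 3: Δleader=(-4.000, 6.000, 7.000°), engaged; cmd=(-6.000, 25.000, 12.000°) → follower=(-12.000, 20.000, -126.000°)
step 4: Δleader=(1.000, 13.000, 20.000°), disengaged; cmd=(0,0,0) → follower holds at (-12.000, 20.000, -126.000°)
step 5: Δleader=(22.000, 1.000, -20.000°), engaged; cmd=(46.000, 5.000, -42.000°) → follower=(34.000, 25.000, -168.000°)
step 6: Δleader=(24.000, -9.000, -35.000°), engaged; cmd=(50.000, -35.000, -72.000°) → follower=(84.000, -10.000, -240.000°)
step 7: Δleader=(23.000, -25.000, 12.000°), engaged; cmd=(48.000, -99.000, 22.000°) → follower=(132.000, -109.000, -218.000°)

-16.000 -23.000 10.000
-4.000 2.000 -76.000
-6.000 -5.000 -138.000
-12.000 20.000 -126.000
-12.000 20.000 -126.000
34.000 25.000 -168.000
84.000 -10.000 -240.000
132.000 -109.000 -218.000


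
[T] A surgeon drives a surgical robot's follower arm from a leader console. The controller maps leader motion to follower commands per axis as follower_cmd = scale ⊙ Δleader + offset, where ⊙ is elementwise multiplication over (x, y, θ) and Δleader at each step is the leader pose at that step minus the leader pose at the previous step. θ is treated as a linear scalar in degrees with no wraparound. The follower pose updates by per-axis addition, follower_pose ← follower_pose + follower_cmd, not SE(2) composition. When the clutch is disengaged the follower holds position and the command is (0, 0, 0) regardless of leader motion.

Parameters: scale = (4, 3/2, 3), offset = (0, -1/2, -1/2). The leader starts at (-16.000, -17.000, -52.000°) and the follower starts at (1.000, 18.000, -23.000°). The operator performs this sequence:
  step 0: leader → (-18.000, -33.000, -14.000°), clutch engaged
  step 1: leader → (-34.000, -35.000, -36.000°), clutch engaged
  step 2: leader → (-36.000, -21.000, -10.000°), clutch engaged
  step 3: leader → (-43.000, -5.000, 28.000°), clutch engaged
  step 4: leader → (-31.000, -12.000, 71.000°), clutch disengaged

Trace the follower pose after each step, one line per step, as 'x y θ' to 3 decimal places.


step 0: Δleader=(-2.000, -16.000, 38.000°), engaged; cmd=(-8.000, -24.500, 113.500°) → follower=(-7.000, -6.500, 90.500°)
step 1: Δleader=(-16.000, -2.000, -22.000°), engaged; cmd=(-64.000, -3.500, -66.500°) → follower=(-71.000, -10.000, 24.000°)
step 2: Δleader=(-2.000, 14.000, 26.000°), engaged; cmd=(-8.000, 20.500, 77.500°) → follower=(-79.000, 10.500, 101.500°)
step 3: Δleader=(-7.000, 16.000, 38.000°), engaged; cmd=(-28.000, 23.500, 113.500°) → follower=(-107.000, 34.000, 215.000°)
step 4: Δleader=(12.000, -7.000, 43.000°), disengaged; cmd=(0,0,0) → follower holds at (-107.000, 34.000, 215.000°)

-7.000 -6.500 90.500
-71.000 -10.000 24.000
-79.000 10.500 101.500
-107.000 34.000 215.000
-107.000 34.000 215.000
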